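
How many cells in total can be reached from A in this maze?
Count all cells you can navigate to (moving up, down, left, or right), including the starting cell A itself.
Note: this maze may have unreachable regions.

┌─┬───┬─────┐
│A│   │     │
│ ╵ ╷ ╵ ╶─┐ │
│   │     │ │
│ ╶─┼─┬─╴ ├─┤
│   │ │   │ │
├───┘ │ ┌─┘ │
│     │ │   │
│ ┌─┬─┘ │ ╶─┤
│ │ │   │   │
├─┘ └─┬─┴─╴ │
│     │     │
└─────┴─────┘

Using BFS/flood-fill to find all reachable cells from A:
Maze size: 6 × 6 = 36 total cells
17 cell(s) are walled off and cannot be reached from A.
Reachable cells: 19

Reachable region (· marks reachable cells):

┌─┬───┬─────┐
│A│· ·│· · ·│
│ ╵ ╷ ╵ ╶─┐ │
│· ·│· · ·│·│
│ ╶─┼─┬─╴ ├─┤
│· ·│ │· ·│ │
├───┘ │ ┌─┘ │
│     │·│   │
│ ┌─┬─┘ │ ╶─┤
│ │ │· ·│   │
├─┘ └─┬─┴─╴ │
│     │     │
└─────┴─────┘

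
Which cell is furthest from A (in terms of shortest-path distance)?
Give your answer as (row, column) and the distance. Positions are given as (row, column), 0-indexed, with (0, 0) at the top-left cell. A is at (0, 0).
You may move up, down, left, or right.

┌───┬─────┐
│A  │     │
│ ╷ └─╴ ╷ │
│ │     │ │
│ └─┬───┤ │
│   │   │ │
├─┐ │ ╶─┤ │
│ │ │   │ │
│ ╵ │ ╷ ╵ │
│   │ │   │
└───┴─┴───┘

Computing BFS distances from A to all cells:
Furthest cell: (2, 3)
Distance: 15 steps

Path from A to the furthest cell:

┌───┬─────┐
│A ↓│  ↱ ↓│
│ ╷ └─╴ ╷ │
│ │↳ → ↑│↓│
│ └─┬───┤ │
│   │↱ B│↓│
├─┐ │ ╶─┤ │
│ │ │↑ ↰│↓│
│ ╵ │ ╷ ╵ │
│   │ │↑ ↲│
└───┴─┴───┘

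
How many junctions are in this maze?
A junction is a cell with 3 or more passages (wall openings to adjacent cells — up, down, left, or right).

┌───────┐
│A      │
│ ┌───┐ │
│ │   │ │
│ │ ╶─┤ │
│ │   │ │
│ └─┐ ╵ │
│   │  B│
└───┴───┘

Checking each cell for number of passages:

Junctions found (3+ passages):
Total junctions: 0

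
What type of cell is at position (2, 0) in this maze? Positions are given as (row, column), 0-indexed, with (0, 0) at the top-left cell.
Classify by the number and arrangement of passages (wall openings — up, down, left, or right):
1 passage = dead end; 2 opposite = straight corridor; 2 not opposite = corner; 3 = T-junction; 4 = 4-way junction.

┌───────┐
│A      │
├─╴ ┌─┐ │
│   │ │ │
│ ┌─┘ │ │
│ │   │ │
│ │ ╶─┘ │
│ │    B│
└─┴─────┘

Checking cell at (2, 0):
Number of passages: 2
Cell type: straight corridor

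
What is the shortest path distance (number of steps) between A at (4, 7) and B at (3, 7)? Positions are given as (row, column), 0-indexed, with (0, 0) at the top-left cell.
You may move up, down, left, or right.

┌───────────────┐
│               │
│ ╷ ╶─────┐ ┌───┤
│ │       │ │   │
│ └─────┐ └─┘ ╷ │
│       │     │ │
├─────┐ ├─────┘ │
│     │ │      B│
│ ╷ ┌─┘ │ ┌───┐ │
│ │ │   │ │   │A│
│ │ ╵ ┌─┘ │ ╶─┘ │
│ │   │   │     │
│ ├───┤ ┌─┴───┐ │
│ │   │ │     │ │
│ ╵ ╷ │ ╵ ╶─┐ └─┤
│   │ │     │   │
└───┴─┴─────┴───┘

Finding path from (4, 7) to (3, 7):
Path: (4,7) → (3,7)
Distance: 1 steps

Solution:

┌───────────────┐
│               │
│ ╷ ╶─────┐ ┌───┤
│ │       │ │   │
│ └─────┐ └─┘ ╷ │
│       │     │ │
├─────┐ ├─────┘ │
│     │ │      B│
│ ╷ ┌─┘ │ ┌───┐ │
│ │ │   │ │   │A│
│ │ ╵ ┌─┘ │ ╶─┘ │
│ │   │   │     │
│ ├───┤ ┌─┴───┐ │
│ │   │ │     │ │
│ ╵ ╷ │ ╵ ╶─┐ └─┤
│   │ │     │   │
└───┴─┴─────┴───┘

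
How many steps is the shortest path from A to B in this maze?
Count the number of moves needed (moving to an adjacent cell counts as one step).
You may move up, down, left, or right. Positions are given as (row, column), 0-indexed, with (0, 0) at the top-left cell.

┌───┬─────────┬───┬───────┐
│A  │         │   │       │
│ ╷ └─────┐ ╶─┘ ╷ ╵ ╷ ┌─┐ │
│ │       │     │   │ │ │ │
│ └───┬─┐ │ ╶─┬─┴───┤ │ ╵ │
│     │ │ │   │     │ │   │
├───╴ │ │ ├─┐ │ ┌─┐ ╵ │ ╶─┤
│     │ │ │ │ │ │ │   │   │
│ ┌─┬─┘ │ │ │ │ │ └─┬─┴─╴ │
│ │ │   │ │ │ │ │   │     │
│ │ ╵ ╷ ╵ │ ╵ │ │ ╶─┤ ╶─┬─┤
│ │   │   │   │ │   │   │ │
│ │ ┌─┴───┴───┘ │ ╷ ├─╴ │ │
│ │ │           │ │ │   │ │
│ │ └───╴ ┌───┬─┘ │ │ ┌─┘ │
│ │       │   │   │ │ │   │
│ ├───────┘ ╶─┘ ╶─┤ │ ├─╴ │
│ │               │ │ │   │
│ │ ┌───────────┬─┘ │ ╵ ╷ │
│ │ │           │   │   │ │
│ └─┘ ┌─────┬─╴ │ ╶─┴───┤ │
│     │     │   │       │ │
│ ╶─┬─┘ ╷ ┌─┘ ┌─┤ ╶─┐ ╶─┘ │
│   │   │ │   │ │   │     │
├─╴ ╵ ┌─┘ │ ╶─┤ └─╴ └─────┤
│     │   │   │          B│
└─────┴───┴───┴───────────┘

Using BFS to find shortest path:
Start: (0, 0), End: (12, 12)
Path found:
(0,0) → (0,1) → (1,1) → (1,2) → (1,3) → (1,4) → (2,4) → (3,4) → (4,4) → (5,4) → (5,3) → (4,3) → (4,2) → (5,2) → (5,1) → (6,1) → (7,1) → (7,2) → (7,3) → (7,4) → (6,4) → (6,5) → (6,6) → (6,7) → (5,7) → (4,7) → (3,7) → (2,7) → (2,8) → (2,9) → (3,9) → (3,10) → (2,10) → (1,10) → (0,10) → (0,11) → (0,12) → (1,12) → (2,12) → (2,11) → (3,11) → (3,12) → (4,12) → (4,11) → (4,10) → (5,10) → (5,11) → (6,11) → (6,10) → (7,10) → (8,10) → (9,10) → (9,11) → (8,11) → (8,12) → (9,12) → (10,12) → (11,12) → (11,11) → (11,10) → (10,10) → (10,9) → (10,8) → (11,8) → (11,9) → (12,9) → (12,10) → (12,11) → (12,12)
Number of steps: 68

Solution:

┌───┬─────────┬───┬───────┐
│A ↓│         │   │  ↱ → ↓│
│ ╷ └─────┐ ╶─┘ ╷ ╵ ╷ ┌─┐ │
│ │↳ → → ↓│     │   │↑│ │↓│
│ └───┬─┐ │ ╶─┬─┴───┤ │ ╵ │
│     │ │↓│   │↱ → ↓│↑│↓ ↲│
├───╴ │ │ ├─┐ │ ┌─┐ ╵ │ ╶─┤
│     │ │↓│ │ │↑│ │↳ ↑│↳ ↓│
│ ┌─┬─┘ │ │ │ │ │ └─┬─┴─╴ │
│ │ │↓ ↰│↓│ │ │↑│   │↓ ← ↲│
│ │ ╵ ╷ ╵ │ ╵ │ │ ╶─┤ ╶─┬─┤
│ │↓ ↲│↑ ↲│   │↑│   │↳ ↓│ │
│ │ ┌─┴───┴───┘ │ ╷ ├─╴ │ │
│ │↓│    ↱ → → ↑│ │ │↓ ↲│ │
│ │ └───╴ ┌───┬─┘ │ │ ┌─┘ │
│ │↳ → → ↑│   │   │ │↓│   │
│ ├───────┘ ╶─┘ ╶─┤ │ ├─╴ │
│ │               │ │↓│↱ ↓│
│ │ ┌───────────┬─┘ │ ╵ ╷ │
│ │ │           │   │↳ ↑│↓│
│ └─┘ ┌─────┬─╴ │ ╶─┴───┤ │
│     │     │   │↓ ← ↰  │↓│
│ ╶─┬─┘ ╷ ┌─┘ ┌─┤ ╶─┐ ╶─┘ │
│   │   │ │   │ │↳ ↓│↑ ← ↲│
├─╴ ╵ ┌─┘ │ ╶─┤ └─╴ └─────┤
│     │   │   │    ↳ → → B│
└─────┴───┴───┴───────────┘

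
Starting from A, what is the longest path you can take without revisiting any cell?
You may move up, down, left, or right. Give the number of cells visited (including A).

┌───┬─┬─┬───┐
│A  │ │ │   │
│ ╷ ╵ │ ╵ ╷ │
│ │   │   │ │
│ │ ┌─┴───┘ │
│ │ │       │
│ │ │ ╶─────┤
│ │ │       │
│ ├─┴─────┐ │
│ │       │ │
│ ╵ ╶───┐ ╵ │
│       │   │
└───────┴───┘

Finding longest simple path using DFS:
Start: (0, 0)
Longest path visits 28 cells
Path: A → down → down → down → down → down → right → up → right → right → right → down → right → up → up → left → left → left → up → right → right → right → up → up → left → down → left → up

Solution:

┌───┬─┬─┬───┐
│A  │ │B│↓ ↰│
│ ╷ ╵ │ ╵ ╷ │
│↓│   │↑ ↲│↑│
│ │ ┌─┴───┘ │
│↓│ │↱ → → ↑│
│ │ │ ╶─────┤
│↓│ │↑ ← ← ↰│
│ ├─┴─────┐ │
│↓│↱ → → ↓│↑│
│ ╵ ╶───┐ ╵ │
│↳ ↑    │↳ ↑│
└───────┴───┘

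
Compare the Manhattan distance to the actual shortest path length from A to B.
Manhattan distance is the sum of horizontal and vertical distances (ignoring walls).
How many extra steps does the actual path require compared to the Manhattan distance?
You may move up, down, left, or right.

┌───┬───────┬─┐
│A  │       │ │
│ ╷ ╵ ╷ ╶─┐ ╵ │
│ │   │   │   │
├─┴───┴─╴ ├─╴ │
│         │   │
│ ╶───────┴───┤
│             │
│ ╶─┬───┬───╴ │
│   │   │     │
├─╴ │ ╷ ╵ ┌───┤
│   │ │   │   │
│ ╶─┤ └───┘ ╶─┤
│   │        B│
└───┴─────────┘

Manhattan distance: |6 - 0| + |6 - 0| = 12
Actual path length: 32
Extra steps: 32 - 12 = 20

Solution:

┌───┬───────┬─┐
│A ↓│↱ ↓    │ │
│ ╷ ╵ ╷ ╶─┐ ╵ │
│ │↳ ↑│↳ ↓│   │
├─┴───┴─╴ ├─╴ │
│↓ ← ← ← ↲│   │
│ ╶───────┴───┤
│↳ → → → → → ↓│
│ ╶─┬───┬───╴ │
│   │↓ ↰│↓ ← ↲│
├─╴ │ ╷ ╵ ┌───┤
│   │↓│↑ ↲│   │
│ ╶─┤ └───┘ ╶─┤
│   │↳ → → → B│
└───┴─────────┘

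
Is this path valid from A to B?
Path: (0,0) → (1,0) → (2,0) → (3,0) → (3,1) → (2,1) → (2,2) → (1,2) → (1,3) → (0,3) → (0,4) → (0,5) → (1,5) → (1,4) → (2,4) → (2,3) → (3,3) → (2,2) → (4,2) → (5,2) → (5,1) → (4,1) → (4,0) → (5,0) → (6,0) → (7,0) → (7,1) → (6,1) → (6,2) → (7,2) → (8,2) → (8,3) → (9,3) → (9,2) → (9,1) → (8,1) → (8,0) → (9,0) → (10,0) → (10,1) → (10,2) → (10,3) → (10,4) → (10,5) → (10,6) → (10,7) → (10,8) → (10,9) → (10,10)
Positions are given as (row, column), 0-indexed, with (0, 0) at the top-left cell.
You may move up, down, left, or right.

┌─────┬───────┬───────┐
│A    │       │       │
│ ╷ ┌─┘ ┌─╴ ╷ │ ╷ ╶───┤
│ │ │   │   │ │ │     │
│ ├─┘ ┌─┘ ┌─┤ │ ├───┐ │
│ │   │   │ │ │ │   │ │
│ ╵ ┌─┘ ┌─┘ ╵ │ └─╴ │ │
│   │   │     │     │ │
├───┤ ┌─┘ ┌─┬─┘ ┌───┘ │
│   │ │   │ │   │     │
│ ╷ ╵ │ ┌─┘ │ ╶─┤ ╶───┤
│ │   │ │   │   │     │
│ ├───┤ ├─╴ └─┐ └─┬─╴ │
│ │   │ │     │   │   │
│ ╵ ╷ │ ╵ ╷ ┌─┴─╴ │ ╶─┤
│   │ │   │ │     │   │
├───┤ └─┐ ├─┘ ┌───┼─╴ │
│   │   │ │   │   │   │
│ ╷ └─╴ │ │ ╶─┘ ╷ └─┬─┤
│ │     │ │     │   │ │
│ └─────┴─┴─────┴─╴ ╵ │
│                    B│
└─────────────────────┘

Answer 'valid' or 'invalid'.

Checking path validity:
Result: Invalid move at step 17: cannot move from (3, 3) to (2, 2).

invalid

Correct solution:

┌─────┬───────┬───────┐
│A    │↱ → ↓  │       │
│ ╷ ┌─┘ ┌─╴ ╷ │ ╷ ╶───┤
│↓│ │↱ ↑│↓ ↲│ │ │     │
│ ├─┘ ┌─┘ ┌─┤ │ ├───┐ │
│↓│↱ ↑│↓ ↲│ │ │ │   │ │
│ ╵ ┌─┘ ┌─┘ ╵ │ └─╴ │ │
│↳ ↑│↓ ↲│     │     │ │
├───┤ ┌─┘ ┌─┬─┘ ┌───┘ │
│↓ ↰│↓│   │ │   │     │
│ ╷ ╵ │ ┌─┘ │ ╶─┤ ╶───┤
│↓│↑ ↲│ │   │   │     │
│ ├───┤ ├─╴ └─┐ └─┬─╴ │
│↓│↱ ↓│ │     │   │   │
│ ╵ ╷ │ ╵ ╷ ┌─┴─╴ │ ╶─┤
│↳ ↑│↓│   │ │     │   │
├───┤ └─┐ ├─┘ ┌───┼─╴ │
│↓ ↰│↳ ↓│ │   │   │   │
│ ╷ └─╴ │ │ ╶─┘ ╷ └─┬─┤
│↓│↑ ← ↲│ │     │   │ │
│ └─────┴─┴─────┴─╴ ╵ │
│↳ → → → → → → → → → B│
└─────────────────────┘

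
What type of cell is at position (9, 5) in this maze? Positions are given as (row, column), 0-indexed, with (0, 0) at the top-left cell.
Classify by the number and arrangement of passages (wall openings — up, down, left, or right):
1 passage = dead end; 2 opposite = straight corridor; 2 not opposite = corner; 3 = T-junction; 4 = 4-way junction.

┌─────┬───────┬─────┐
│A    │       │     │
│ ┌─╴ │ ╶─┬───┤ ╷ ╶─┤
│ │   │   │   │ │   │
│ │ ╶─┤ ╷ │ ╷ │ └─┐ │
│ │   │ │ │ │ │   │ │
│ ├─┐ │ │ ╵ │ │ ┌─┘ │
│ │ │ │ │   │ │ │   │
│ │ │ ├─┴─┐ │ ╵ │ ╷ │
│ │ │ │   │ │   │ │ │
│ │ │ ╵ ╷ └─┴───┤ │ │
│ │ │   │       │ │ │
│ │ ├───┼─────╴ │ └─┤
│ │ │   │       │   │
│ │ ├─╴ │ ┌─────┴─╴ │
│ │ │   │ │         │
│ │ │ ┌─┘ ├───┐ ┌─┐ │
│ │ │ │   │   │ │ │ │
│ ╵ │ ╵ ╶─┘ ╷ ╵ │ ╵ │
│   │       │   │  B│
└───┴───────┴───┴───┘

Checking cell at (9, 5):
Number of passages: 2
Cell type: corner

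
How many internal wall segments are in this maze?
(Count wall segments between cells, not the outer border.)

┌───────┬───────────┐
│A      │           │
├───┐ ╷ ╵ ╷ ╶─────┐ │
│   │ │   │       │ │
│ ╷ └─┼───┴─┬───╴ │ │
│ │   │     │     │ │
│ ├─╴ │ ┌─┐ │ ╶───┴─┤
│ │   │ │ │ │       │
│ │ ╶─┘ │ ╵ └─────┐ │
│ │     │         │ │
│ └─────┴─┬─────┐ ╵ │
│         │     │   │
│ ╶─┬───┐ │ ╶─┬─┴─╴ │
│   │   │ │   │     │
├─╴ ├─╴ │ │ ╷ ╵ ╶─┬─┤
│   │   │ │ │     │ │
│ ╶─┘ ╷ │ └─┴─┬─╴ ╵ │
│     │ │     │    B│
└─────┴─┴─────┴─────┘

Counting internal wall segments:
Total internal walls: 72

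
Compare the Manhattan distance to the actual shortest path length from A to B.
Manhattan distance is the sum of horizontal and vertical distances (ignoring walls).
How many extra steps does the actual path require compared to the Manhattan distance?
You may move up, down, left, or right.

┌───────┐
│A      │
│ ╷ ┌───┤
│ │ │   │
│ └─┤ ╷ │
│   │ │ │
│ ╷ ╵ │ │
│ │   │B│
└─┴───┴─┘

Manhattan distance: |3 - 0| + |3 - 0| = 6
Actual path length: 10
Extra steps: 10 - 6 = 4

Solution:

┌───────┐
│A      │
│ ╷ ┌───┤
│↓│ │↱ ↓│
│ └─┤ ╷ │
│↳ ↓│↑│↓│
│ ╷ ╵ │ │
│ │↳ ↑│B│
└─┴───┴─┘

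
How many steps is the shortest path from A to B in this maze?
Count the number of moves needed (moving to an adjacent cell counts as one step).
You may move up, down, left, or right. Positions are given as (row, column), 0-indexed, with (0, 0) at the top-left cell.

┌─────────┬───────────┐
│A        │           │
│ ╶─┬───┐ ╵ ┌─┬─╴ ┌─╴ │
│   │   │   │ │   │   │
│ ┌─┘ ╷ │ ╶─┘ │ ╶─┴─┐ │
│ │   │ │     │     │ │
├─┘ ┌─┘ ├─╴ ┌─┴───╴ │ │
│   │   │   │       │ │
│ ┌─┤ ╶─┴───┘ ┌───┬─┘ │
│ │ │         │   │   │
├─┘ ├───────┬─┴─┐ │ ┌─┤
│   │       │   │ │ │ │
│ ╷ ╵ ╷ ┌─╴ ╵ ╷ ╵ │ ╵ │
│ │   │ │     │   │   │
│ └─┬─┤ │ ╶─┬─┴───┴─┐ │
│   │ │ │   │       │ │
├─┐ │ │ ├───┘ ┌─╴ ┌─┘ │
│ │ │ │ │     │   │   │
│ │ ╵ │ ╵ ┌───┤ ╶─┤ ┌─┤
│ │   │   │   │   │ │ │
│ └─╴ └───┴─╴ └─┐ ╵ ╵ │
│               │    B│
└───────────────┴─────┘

Using BFS to find shortest path:
Start: (0, 0), End: (10, 10)
Path found:
(0,0) → (0,1) → (0,2) → (0,3) → (0,4) → (1,4) → (1,5) → (0,5) → (0,6) → (0,7) → (0,8) → (0,9) → (0,10) → (1,10) → (2,10) → (3,10) → (4,10) → (4,9) → (5,9) → (6,9) → (6,10) → (7,10) → (8,10) → (8,9) → (9,9) → (10,9) → (10,10)
Number of steps: 26

Solution:

┌─────────┬───────────┐
│A → → → ↓│↱ → → → → ↓│
│ ╶─┬───┐ ╵ ┌─┬─╴ ┌─╴ │
│   │   │↳ ↑│ │   │  ↓│
│ ┌─┘ ╷ │ ╶─┘ │ ╶─┴─┐ │
│ │   │ │     │     │↓│
├─┘ ┌─┘ ├─╴ ┌─┴───╴ │ │
│   │   │   │       │↓│
│ ┌─┤ ╶─┴───┘ ┌───┬─┘ │
│ │ │         │   │↓ ↲│
├─┘ ├───────┬─┴─┐ │ ┌─┤
│   │       │   │ │↓│ │
│ ╷ ╵ ╷ ┌─╴ ╵ ╷ ╵ │ ╵ │
│ │   │ │     │   │↳ ↓│
│ └─┬─┤ │ ╶─┬─┴───┴─┐ │
│   │ │ │   │       │↓│
├─┐ │ │ ├───┘ ┌─╴ ┌─┘ │
│ │ │ │ │     │   │↓ ↲│
│ │ ╵ │ ╵ ┌───┤ ╶─┤ ┌─┤
│ │   │   │   │   │↓│ │
│ └─╴ └───┴─╴ └─┐ ╵ ╵ │
│               │  ↳ B│
└───────────────┴─────┘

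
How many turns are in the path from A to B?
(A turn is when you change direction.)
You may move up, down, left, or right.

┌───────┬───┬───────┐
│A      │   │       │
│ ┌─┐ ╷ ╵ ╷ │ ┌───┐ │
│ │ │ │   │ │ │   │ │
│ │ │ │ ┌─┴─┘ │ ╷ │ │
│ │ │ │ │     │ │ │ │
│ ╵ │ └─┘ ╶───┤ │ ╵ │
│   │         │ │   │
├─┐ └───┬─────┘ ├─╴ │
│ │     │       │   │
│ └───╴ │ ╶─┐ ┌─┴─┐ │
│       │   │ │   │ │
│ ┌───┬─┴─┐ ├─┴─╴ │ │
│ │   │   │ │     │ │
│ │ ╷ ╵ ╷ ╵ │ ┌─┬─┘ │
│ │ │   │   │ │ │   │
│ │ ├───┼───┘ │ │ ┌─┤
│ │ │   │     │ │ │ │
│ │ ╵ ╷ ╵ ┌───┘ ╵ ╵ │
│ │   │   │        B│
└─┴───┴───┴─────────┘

Directions: right, right, down, down, down, right, right, up, right, right, up, up, right, right, right, down, down, down, down, down, down, down, left, down, down, right
Number of turns: 10

Solution:

┌───────┬───┬───────┐
│A → ↓  │   │↱ → → ↓│
│ ┌─┐ ╷ ╵ ╷ │ ┌───┐ │
│ │ │↓│   │ │↑│   │↓│
│ │ │ │ ┌─┴─┘ │ ╷ │ │
│ │ │↓│ │↱ → ↑│ │ │↓│
│ ╵ │ └─┘ ╶───┤ │ ╵ │
│   │↳ → ↑    │ │  ↓│
├─┐ └───┬─────┘ ├─╴ │
│ │     │       │  ↓│
│ └───╴ │ ╶─┐ ┌─┴─┐ │
│       │   │ │   │↓│
│ ┌───┬─┴─┐ ├─┴─╴ │ │
│ │   │   │ │     │↓│
│ │ ╷ ╵ ╷ ╵ │ ┌─┬─┘ │
│ │ │   │   │ │ │↓ ↲│
│ │ ├───┼───┘ │ │ ┌─┤
│ │ │   │     │ │↓│ │
│ │ ╵ ╷ ╵ ┌───┘ ╵ ╵ │
│ │   │   │      ↳ B│
└─┴───┴───┴─────────┘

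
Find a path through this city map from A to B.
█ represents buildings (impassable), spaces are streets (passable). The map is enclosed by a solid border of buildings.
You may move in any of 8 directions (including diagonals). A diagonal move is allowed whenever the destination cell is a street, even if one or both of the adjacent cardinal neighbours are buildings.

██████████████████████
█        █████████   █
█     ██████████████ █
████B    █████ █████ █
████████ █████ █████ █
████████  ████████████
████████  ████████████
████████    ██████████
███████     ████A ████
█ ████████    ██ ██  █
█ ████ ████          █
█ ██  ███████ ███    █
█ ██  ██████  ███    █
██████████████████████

Finding the shortest path from A to B:
Movement: 8-directional
Path length: 14 steps
Directions: down → down-left → left → left → up-left → up-left → up-left → up-left → up → up-left → up-left → left → left → left

Solution:

██████████████████████
█        █████████   █
█     ██████████████ █
████B←←← █████ █████ █
████████↖█████ █████ █
████████ ↖████████████
████████ ↑████████████
████████  ↖ ██████████
███████    ↖████A ████
█ ████████  ↖ ██↙██  █
█ ████ ████  ↖←←     █
█ ██  ███████ ███    █
█ ██  ██████  ███    █
██████████████████████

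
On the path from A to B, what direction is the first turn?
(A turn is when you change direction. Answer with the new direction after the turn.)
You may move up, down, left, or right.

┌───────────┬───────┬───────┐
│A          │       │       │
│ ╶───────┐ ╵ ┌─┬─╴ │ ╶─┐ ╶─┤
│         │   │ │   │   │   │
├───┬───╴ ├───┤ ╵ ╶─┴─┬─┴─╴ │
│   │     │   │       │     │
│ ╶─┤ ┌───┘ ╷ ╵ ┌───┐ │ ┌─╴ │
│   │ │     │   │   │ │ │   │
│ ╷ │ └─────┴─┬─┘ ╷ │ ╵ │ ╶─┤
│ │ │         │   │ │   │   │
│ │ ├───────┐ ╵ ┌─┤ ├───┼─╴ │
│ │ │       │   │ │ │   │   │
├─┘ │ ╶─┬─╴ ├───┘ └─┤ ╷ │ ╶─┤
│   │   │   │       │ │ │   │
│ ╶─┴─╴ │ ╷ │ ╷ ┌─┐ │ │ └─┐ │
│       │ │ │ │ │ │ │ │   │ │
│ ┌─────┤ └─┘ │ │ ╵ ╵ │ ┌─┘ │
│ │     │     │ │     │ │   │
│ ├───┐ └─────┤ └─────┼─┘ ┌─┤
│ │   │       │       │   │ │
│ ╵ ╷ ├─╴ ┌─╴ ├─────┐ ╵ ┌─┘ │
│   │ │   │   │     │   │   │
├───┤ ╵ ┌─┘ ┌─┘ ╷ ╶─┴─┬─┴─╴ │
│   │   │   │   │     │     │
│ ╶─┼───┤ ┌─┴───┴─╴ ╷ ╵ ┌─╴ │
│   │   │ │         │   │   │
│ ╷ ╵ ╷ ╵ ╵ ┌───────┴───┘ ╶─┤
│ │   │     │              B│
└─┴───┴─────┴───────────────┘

Directions: right, right, right, right, right, down, right, up, right, right, right, down, left, down, right, right, down, down, right, up, up, right, right, down, left, down, right, down, left, down, right, down, down, left, down, left, down, left, up, left, left, left, up, up, up, left, down, down, left, left, up, up, right, up, left, left, left, down, right, down, left, left, left, down, down, down, right, up, right, down, down, right, up, right, up, right, right, down, left, down, left, down, down, right, up, right, right, right, right, up, right, down, right, up, right, right, down, left, down, right
First turn direction: down

Solution:

┌───────────┬───────┬───────┐
│A → → → → ↓│↱ → → ↓│       │
│ ╶───────┐ ╵ ┌─┬─╴ │ ╶─┐ ╶─┤
│         │↳ ↑│ │↓ ↲│   │   │
├───┬───╴ ├───┤ ╵ ╶─┴─┬─┴─╴ │
│   │     │   │  ↳ → ↓│↱ → ↓│
│ ╶─┤ ┌───┘ ╷ ╵ ┌───┐ │ ┌─╴ │
│   │ │     │   │   │↓│↑│↓ ↲│
│ ╷ │ └─────┴─┬─┘ ╷ │ ╵ │ ╶─┤
│ │ │         │   │ │↳ ↑│↳ ↓│
│ │ ├───────┐ ╵ ┌─┤ ├───┼─╴ │
│ │ │↓ ← ← ↰│   │ │ │   │↓ ↲│
├─┘ │ ╶─┬─╴ ├───┘ └─┤ ╷ │ ╶─┤
│   │↳ ↓│↱ ↑│↓ ↰    │ │ │↳ ↓│
│ ╶─┴─╴ │ ╷ │ ╷ ┌─┐ │ │ └─┐ │
│↓ ← ← ↲│↑│ │↓│↑│ │ │ │   │↓│
│ ┌─────┤ └─┘ │ │ ╵ ╵ │ ┌─┘ │
│↓│     │↑ ← ↲│↑│     │ │↓ ↲│
│ ├───┐ └─────┤ └─────┼─┘ ┌─┤
│↓│↱ ↓│  ↱ → ↓│↑ ← ← ↰│↓ ↲│ │
│ ╵ ╷ ├─╴ ┌─╴ ├─────┐ ╵ ┌─┘ │
│↳ ↑│↓│↱ ↑│↓ ↲│     │↑ ↲│   │
├───┤ ╵ ┌─┘ ┌─┘ ╷ ╶─┴─┬─┴─╴ │
│   │↳ ↑│↓ ↲│   │  ↱ ↓│↱ → ↓│
│ ╶─┼───┤ ┌─┴───┴─╴ ╷ ╵ ┌─╴ │
│   │   │↓│↱ → → → ↑│↳ ↑│↓ ↲│
│ ╷ ╵ ╷ ╵ ╵ ┌───────┴───┘ ╶─┤
│ │   │  ↳ ↑│            ↳ B│
└─┴───┴─────┴───────────────┘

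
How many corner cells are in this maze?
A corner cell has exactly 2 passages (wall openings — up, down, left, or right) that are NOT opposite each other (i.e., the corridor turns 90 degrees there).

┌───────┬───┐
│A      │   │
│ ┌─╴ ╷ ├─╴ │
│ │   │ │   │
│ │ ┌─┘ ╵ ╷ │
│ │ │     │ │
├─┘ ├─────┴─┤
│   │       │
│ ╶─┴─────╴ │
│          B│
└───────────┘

Counting corner cells (2 non-opposite passages):
Total corners: 12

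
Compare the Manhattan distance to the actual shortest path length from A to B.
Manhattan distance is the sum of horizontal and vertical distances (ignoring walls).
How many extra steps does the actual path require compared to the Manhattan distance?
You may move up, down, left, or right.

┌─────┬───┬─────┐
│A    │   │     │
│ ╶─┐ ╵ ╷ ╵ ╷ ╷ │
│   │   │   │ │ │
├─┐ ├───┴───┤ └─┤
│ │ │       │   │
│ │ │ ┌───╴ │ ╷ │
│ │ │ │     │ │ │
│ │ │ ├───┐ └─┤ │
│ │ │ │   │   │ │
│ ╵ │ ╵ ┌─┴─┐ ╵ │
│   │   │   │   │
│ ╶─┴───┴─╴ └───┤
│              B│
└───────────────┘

Manhattan distance: |6 - 0| + |7 - 0| = 13
Actual path length: 15
Extra steps: 15 - 13 = 2

Solution:

┌─────┬───┬─────┐
│A    │   │     │
│ ╶─┐ ╵ ╷ ╵ ╷ ╷ │
│↳ ↓│   │   │ │ │
├─┐ ├───┴───┤ └─┤
│ │↓│       │   │
│ │ │ ┌───╴ │ ╷ │
│ │↓│ │     │ │ │
│ │ │ ├───┐ └─┤ │
│ │↓│ │   │   │ │
│ ╵ │ ╵ ┌─┴─┐ ╵ │
│↓ ↲│   │   │   │
│ ╶─┴───┴─╴ └───┤
│↳ → → → → → → B│
└───────────────┘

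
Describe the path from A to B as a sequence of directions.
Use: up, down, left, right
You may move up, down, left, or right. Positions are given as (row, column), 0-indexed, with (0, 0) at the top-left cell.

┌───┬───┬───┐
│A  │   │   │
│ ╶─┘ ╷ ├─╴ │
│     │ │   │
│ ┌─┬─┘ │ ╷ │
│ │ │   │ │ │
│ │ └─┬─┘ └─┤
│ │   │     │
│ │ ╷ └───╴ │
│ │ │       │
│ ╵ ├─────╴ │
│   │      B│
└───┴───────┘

Finding the path and converting it to directions:
Path through cells: (0,0) → (1,0) → (2,0) → (3,0) → (4,0) → (5,0) → (5,1) → (4,1) → (3,1) → (3,2) → (4,2) → (4,3) → (4,4) → (4,5) → (5,5)
Directions: down, down, down, down, down, right, up, up, right, down, right, right, right, down

Solution:

┌───┬───┬───┐
│A  │   │   │
│ ╶─┘ ╷ ├─╴ │
│↓    │ │   │
│ ┌─┬─┘ │ ╷ │
│↓│ │   │ │ │
│ │ └─┬─┘ └─┤
│↓│↱ ↓│     │
│ │ ╷ └───╴ │
│↓│↑│↳ → → ↓│
│ ╵ ├─────╴ │
│↳ ↑│      B│
└───┴───────┘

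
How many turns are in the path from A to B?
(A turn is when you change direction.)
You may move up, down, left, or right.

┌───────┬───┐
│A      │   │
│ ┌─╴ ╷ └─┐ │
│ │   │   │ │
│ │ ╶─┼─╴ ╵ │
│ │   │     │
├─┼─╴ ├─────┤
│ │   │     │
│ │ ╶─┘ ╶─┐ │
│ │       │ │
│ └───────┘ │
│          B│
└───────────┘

Directions: right, right, down, left, down, right, down, left, down, right, right, up, right, right, down, down
Number of turns: 11

Solution:

┌───────┬───┐
│A → ↓  │   │
│ ┌─╴ ╷ └─┐ │
│ │↓ ↲│   │ │
│ │ ╶─┼─╴ ╵ │
│ │↳ ↓│     │
├─┼─╴ ├─────┤
│ │↓ ↲│↱ → ↓│
│ │ ╶─┘ ╶─┐ │
│ │↳ → ↑  │↓│
│ └───────┘ │
│          B│
└───────────┘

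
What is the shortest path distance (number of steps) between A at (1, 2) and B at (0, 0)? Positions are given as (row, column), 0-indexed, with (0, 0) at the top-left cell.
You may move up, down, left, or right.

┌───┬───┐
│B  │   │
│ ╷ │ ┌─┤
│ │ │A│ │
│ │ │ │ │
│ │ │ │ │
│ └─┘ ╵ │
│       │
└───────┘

Finding path from (1, 2) to (0, 0):
Path: (1,2) → (2,2) → (3,2) → (3,1) → (3,0) → (2,0) → (1,0) → (0,0)
Distance: 7 steps

Solution:

┌───┬───┐
│B  │   │
│ ╷ │ ┌─┤
│↑│ │A│ │
│ │ │ │ │
│↑│ │↓│ │
│ └─┘ ╵ │
│↑ ← ↲  │
└───────┘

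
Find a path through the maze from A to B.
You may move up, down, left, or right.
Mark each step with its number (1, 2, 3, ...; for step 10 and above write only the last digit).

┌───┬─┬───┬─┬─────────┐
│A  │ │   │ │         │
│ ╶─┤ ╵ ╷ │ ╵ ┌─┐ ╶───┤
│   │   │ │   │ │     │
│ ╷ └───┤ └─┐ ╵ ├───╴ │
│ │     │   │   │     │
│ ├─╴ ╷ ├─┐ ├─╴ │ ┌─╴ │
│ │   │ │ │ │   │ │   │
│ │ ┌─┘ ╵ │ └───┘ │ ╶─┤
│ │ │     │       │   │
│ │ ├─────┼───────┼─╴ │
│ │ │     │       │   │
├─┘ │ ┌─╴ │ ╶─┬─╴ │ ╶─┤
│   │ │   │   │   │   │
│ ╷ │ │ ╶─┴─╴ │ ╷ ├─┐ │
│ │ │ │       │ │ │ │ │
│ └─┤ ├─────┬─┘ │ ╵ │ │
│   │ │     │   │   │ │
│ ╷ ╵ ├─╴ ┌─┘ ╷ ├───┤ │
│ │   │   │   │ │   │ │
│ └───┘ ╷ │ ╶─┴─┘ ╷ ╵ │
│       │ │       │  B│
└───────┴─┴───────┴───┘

Finding the shortest path through the maze:
Path length: 48 steps
Directions: down → right → down → right → down → left → down → down → down → left → down → down → right → down → right → up → up → up → up → right → right → down → left → down → right → right → right → up → left → up → right → right → right → down → left → down → down → left → down → left → down → right → right → right → up → right → down → right

Solution:

┌───┬─┬───┬─┬─────────┐
│A  │ │   │ │         │
│ ╶─┤ ╵ ╷ │ ╵ ┌─┐ ╶───┤
│1 2│   │ │   │ │     │
│ ╷ └───┤ └─┐ ╵ ├───╴ │
│ │3 4  │   │   │     │
│ ├─╴ ╷ ├─┐ ├─╴ │ ┌─╴ │
│ │6 5│ │ │ │   │ │   │
│ │ ┌─┘ ╵ │ └───┘ │ ╶─┤
│ │7│     │       │   │
│ │ ├─────┼───────┼─╴ │
│ │8│9 0 1│0 1 2 3│   │
├─┘ │ ┌─╴ │ ╶─┬─╴ │ ╶─┤
│0 9│8│3 2│9 8│5 4│   │
│ ╷ │ │ ╶─┴─╴ │ ╷ ├─┐ │
│1│ │7│4 5 6 7│6│ │ │ │
│ └─┤ ├─────┬─┘ │ ╵ │ │
│2 3│6│     │8 7│   │ │
│ ╷ ╵ ├─╴ ┌─┘ ╷ ├───┤ │
│ │4 5│   │0 9│ │5 6│ │
│ └───┘ ╷ │ ╶─┴─┘ ╷ ╵ │
│       │ │1 2 3 4│7 B│
└───────┴─┴───────┴───┘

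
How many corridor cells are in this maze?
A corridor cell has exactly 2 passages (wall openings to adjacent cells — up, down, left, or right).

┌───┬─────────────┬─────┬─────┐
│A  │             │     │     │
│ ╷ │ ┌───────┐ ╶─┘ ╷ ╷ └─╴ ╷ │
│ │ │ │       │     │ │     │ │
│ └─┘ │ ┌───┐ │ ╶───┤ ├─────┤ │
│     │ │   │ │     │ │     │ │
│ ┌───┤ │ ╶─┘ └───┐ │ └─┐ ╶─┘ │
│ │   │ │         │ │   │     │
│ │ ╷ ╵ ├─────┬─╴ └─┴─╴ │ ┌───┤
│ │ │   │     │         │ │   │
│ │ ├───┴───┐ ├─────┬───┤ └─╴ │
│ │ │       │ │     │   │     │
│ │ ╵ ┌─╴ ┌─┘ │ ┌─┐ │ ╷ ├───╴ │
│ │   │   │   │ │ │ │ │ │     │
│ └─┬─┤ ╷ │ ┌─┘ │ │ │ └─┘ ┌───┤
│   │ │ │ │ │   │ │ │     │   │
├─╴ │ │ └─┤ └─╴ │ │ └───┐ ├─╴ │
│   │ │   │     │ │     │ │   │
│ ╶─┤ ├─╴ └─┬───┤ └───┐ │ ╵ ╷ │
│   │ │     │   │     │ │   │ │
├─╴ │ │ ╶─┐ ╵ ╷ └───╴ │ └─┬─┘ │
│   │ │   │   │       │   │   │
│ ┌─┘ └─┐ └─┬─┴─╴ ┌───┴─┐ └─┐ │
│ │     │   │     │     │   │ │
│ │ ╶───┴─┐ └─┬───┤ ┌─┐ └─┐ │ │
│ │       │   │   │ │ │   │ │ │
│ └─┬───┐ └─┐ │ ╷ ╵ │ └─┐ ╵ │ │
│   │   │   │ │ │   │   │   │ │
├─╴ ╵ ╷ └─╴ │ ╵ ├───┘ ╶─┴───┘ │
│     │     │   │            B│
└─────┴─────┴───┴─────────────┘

Counting cells with exactly 2 passages:
Total corridor cells: 179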